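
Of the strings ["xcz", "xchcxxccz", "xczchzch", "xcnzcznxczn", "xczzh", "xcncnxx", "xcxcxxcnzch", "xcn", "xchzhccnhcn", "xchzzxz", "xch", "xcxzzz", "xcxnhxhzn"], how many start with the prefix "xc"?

Walk to "xc"; the words in its subtree are exactly those with that prefix.
Matches: "xch", "xchcxxccz", "xchzhccnhcn", "xchzzxz", "xcn", "xcncnxx", "xcnzcznxczn", "xcxcxxcnzch", "xcxnhxhzn", "xcxzzz", "xcz", "xczchzch", "xczzh"
Count: 13

13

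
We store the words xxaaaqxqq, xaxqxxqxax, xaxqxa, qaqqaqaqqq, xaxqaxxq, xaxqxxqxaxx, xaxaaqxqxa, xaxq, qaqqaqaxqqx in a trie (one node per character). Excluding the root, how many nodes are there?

Insert word by word; a character creates a node only if that edge doesn't already exist:
  "xxaaaqxqq" → 9 new (x, x, a, a, a, q, x, q, q)
  "xaxqxxqxax" → prefix "x" already present; 9 new (a, x, q, x, x, q, x, a, x)
  "xaxqxa" → prefix "xaxqx" already present; 1 new (a)
  "qaqqaqaqqq" → 10 new (q, a, q, q, a, q, a, q, q, q)
  "xaxqaxxq" → prefix "xaxq" already present; 4 new (a, x, x, q)
  "xaxqxxqxaxx" → prefix "xaxqxxqxax" already present; 1 new (x)
  "xaxaaqxqxa" → prefix "xax" already present; 7 new (a, a, q, x, q, x, a)
  "xaxq" → prefix "xaxq" already present; 0 new (none)
  "qaqqaqaxqqx" → prefix "qaqqaqa" already present; 4 new (x, q, q, x)
Total nodes = 9 + 9 + 1 + 10 + 4 + 1 + 7 + 0 + 4 = 45

45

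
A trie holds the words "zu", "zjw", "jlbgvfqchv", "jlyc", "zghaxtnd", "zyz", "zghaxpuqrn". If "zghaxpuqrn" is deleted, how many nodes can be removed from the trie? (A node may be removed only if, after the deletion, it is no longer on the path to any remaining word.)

5

Walk "zghaxpuqrn" from the leaf back toward the root, removing each node that no remaining word uses.
The suffix "puqrn" (5 nodes) is used only by "zghaxpuqrn"; the node for "zghax" still has the child "t", so pruning stops there.
Nodes removed: 5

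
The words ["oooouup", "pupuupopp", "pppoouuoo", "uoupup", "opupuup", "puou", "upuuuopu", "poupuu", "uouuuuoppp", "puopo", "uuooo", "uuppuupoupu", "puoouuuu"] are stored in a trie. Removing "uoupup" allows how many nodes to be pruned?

3

After clearing the end-marker at "uoupup", prune upward until reaching a node still needed by another word.
The suffix "pup" (3 nodes) is used only by "uoupup"; the node for "uou" still has the child "u", so pruning stops there.
Nodes removed: 3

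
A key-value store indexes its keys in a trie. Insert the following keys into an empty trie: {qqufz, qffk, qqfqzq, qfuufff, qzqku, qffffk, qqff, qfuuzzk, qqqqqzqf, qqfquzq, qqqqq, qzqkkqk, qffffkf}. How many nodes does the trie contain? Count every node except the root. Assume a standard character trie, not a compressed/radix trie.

Count nodes per top-level branch (shared prefixes stored once):
  'q'-branch (qffffk, qffffkf, qffk, qfuufff, qfuuzzk, qqff, qqfquzq, qqfqzq, qqqqq, qqqqqzqf, qqufz, qzqkkqk, qzqku): 41 nodes
Sum: 41

41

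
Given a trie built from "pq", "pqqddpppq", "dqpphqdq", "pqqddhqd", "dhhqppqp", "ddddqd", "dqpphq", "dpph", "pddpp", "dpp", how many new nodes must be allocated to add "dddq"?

1

The longest prefix of "dddq" already in the trie is "ddd" (length 3).
So 4 − 3 = 1 new nodes.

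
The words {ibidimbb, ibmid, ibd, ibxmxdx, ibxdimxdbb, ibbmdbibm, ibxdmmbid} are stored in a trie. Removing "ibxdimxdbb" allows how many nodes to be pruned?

6

After clearing the end-marker at "ibxdimxdbb", prune upward until reaching a node still needed by another word.
The suffix "imxdbb" (6 nodes) is used only by "ibxdimxdbb"; the node for "ibxd" still has the child "m", so pruning stops there.
Nodes removed: 6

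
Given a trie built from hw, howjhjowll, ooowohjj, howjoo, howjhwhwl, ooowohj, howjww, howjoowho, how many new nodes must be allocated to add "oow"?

"oo" is already a path in the trie; the remaining "w" must be added.
Each of the 1 remaining characters creates one node.

1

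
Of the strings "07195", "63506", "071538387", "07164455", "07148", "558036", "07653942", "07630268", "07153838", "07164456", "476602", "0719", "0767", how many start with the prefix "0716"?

Walk to "0716"; the words in its subtree are exactly those with that prefix.
Matches: "07164455", "07164456"
Count: 2

2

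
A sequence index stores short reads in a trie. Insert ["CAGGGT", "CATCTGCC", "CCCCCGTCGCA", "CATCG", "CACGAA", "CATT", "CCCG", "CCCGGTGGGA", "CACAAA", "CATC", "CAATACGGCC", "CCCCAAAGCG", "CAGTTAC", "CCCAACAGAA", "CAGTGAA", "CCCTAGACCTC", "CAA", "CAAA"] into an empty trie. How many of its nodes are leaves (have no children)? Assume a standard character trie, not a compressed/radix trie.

A leaf is a node with no children — equivalently, the end of a word that is not a proper prefix of any other stored word.
Those words: "CAAA", "CAATACGGCC", "CACAAA", "CACGAA", "CAGGGT", "CAGTGAA", "CAGTTAC", "CATCG", "CATCTGCC", "CATT", "CCCAACAGAA", "CCCCAAAGCG", "CCCCCGTCGCA", "CCCGGTGGGA", "CCCTAGACCTC"
Leaf count: 15

15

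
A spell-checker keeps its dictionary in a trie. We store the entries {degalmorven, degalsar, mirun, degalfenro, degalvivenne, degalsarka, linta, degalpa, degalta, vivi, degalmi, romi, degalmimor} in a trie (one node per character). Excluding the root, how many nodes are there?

Insert word by word; a character creates a node only if that edge doesn't already exist:
  "degalmorven" → 11 new (d, e, g, a, l, m, o, r, v, e, n)
  "degalsar" → prefix "degal" already present; 3 new (s, a, r)
  "mirun" → 5 new (m, i, r, u, n)
  "degalfenro" → prefix "degal" already present; 5 new (f, e, n, r, o)
  "degalvivenne" → prefix "degal" already present; 7 new (v, i, v, e, n, n, e)
  "degalsarka" → prefix "degalsar" already present; 2 new (k, a)
  "linta" → 5 new (l, i, n, t, a)
  "degalpa" → prefix "degal" already present; 2 new (p, a)
  "degalta" → prefix "degal" already present; 2 new (t, a)
  "vivi" → 4 new (v, i, v, i)
  "degalmi" → prefix "degalm" already present; 1 new (i)
  "romi" → 4 new (r, o, m, i)
  "degalmimor" → prefix "degalmi" already present; 3 new (m, o, r)
Total nodes = 11 + 3 + 5 + 5 + 7 + 2 + 5 + 2 + 2 + 4 + 1 + 4 + 3 = 54

54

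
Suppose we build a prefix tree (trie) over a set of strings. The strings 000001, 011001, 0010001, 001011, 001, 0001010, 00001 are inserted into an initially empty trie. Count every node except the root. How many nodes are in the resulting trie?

23

Count nodes per top-level branch (shared prefixes stored once):
  '0'-branch (000001, 00001, 0001010, 001, 0010001, 001011, 011001): 23 nodes
Sum: 23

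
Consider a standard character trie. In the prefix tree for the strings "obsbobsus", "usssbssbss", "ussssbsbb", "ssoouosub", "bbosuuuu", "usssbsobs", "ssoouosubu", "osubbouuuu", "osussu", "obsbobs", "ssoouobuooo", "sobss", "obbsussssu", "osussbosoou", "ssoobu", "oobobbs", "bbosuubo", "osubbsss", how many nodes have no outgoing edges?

A leaf is a node with no children — equivalently, the end of a word that is not a proper prefix of any other stored word.
Those words: "bbosuubo", "bbosuuuu", "obbsussssu", "obsbobsus", "oobobbs", "osubbouuuu", "osubbsss", "osussbosoou", "osussu", "sobss", "ssoobu", "ssoouobuooo", "ssoouosubu", "usssbsobs", "usssbssbss", "ussssbsbb"
Leaf count: 16

16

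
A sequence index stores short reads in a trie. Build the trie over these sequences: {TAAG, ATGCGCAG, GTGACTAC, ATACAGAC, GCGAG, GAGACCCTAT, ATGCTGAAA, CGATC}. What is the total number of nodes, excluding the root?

49

Count nodes per top-level branch (shared prefixes stored once):
  'A'-branch (ATACAGAC, ATGCGCAG, ATGCTGAAA): 19 nodes
  'C'-branch (CGATC): 5 nodes
  'G'-branch (GAGACCCTAT, GCGAG, GTGACTAC): 21 nodes
  'T'-branch (TAAG): 4 nodes
Sum: 49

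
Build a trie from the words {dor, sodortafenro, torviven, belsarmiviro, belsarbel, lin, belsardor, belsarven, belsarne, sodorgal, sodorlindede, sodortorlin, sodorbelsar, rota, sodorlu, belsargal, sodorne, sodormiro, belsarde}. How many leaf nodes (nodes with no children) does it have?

19

Leaves are exactly the stored words that no other stored word extends.
Those words: "belsarbel", "belsarde", "belsardor", "belsargal", "belsarmiviro", "belsarne", "belsarven", "dor", "lin", "rota", "sodorbelsar", "sodorgal", "sodorlindede", "sodorlu", "sodormiro", "sodorne", "sodortafenro", "sodortorlin", "torviven"
Leaf count: 19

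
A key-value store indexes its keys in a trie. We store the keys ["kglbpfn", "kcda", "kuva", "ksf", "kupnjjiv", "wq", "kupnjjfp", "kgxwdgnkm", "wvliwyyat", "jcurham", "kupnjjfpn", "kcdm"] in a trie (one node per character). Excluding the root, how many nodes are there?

Insert word by word; a character creates a node only if that edge doesn't already exist:
  "kglbpfn" → 7 new (k, g, l, b, p, f, n)
  "kcda" → prefix "k" already present; 3 new (c, d, a)
  "kuva" → prefix "k" already present; 3 new (u, v, a)
  "ksf" → prefix "k" already present; 2 new (s, f)
  "kupnjjiv" → prefix "ku" already present; 6 new (p, n, j, j, i, v)
  "wq" → 2 new (w, q)
  "kupnjjfp" → prefix "kupnjj" already present; 2 new (f, p)
  "kgxwdgnkm" → prefix "kg" already present; 7 new (x, w, d, g, n, k, m)
  "wvliwyyat" → prefix "w" already present; 8 new (v, l, i, w, y, y, a, t)
  "jcurham" → 7 new (j, c, u, r, h, a, m)
  "kupnjjfpn" → prefix "kupnjjfp" already present; 1 new (n)
  "kcdm" → prefix "kcd" already present; 1 new (m)
Total nodes = 7 + 3 + 3 + 2 + 6 + 2 + 2 + 7 + 8 + 7 + 1 + 1 = 49

49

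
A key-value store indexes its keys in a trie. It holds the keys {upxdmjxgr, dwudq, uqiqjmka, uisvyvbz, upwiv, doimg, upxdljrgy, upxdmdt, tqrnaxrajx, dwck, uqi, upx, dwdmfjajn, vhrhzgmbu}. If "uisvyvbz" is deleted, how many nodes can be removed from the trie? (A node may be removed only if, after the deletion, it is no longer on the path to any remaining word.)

After clearing the end-marker at "uisvyvbz", prune upward until reaching a node still needed by another word.
The suffix "isvyvbz" (7 nodes) is used only by "uisvyvbz"; the node for "u" still has the child "p", so pruning stops there.
Nodes removed: 7

7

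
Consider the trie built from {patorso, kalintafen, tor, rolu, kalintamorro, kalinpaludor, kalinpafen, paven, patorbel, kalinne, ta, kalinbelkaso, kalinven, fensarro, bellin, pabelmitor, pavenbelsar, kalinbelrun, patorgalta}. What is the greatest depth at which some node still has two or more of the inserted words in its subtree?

8

The deepest shared node is where two words last agree before diverging.
e.g. "kalinbelkaso" and "kalinbelrun" share the prefix "kalinbel" of length 8; no pair shares a longer one.
Longest shared-prefix length: 8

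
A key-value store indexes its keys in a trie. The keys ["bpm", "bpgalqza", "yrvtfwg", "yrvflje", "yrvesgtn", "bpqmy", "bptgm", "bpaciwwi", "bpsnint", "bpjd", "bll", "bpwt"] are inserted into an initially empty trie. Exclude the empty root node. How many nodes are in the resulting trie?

For each word, the new-node count is its length minus the longest prefix already in the trie:
  "bpm" → 3 new (b, p, m)
  "bpgalqza" → prefix "bp" already present; 6 new (g, a, l, q, z, a)
  "yrvtfwg" → 7 new (y, r, v, t, f, w, g)
  "yrvflje" → prefix "yrv" already present; 4 new (f, l, j, e)
  "yrvesgtn" → prefix "yrv" already present; 5 new (e, s, g, t, n)
  "bpqmy" → prefix "bp" already present; 3 new (q, m, y)
  "bptgm" → prefix "bp" already present; 3 new (t, g, m)
  "bpaciwwi" → prefix "bp" already present; 6 new (a, c, i, w, w, i)
  "bpsnint" → prefix "bp" already present; 5 new (s, n, i, n, t)
  "bpjd" → prefix "bp" already present; 2 new (j, d)
  "bll" → prefix "b" already present; 2 new (l, l)
  "bpwt" → prefix "bp" already present; 2 new (w, t)
Total nodes = 3 + 6 + 7 + 4 + 5 + 3 + 3 + 6 + 5 + 2 + 2 + 2 = 48

48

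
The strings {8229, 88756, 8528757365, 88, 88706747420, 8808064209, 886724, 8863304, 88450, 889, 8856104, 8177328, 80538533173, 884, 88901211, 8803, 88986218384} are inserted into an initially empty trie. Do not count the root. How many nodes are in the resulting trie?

For each word, the new-node count is its length minus the longest prefix already in the trie:
  "8229" → 4 new (8, 2, 2, 9)
  "88756" → prefix "8" already present; 4 new (8, 7, 5, 6)
  "8528757365" → prefix "8" already present; 9 new (5, 2, 8, 7, 5, 7, 3, 6, 5)
  "88" → prefix "88" already present; 0 new (none)
  "88706747420" → prefix "887" already present; 8 new (0, 6, 7, 4, 7, 4, 2, 0)
  "8808064209" → prefix "88" already present; 8 new (0, 8, 0, 6, 4, 2, 0, 9)
  "886724" → prefix "88" already present; 4 new (6, 7, 2, 4)
  "8863304" → prefix "886" already present; 4 new (3, 3, 0, 4)
  "88450" → prefix "88" already present; 3 new (4, 5, 0)
  "889" → prefix "88" already present; 1 new (9)
  "8856104" → prefix "88" already present; 5 new (5, 6, 1, 0, 4)
  "8177328" → prefix "8" already present; 6 new (1, 7, 7, 3, 2, 8)
  "80538533173" → prefix "8" already present; 10 new (0, 5, 3, 8, 5, 3, 3, 1, 7, 3)
  "884" → prefix "884" already present; 0 new (none)
  "88901211" → prefix "889" already present; 5 new (0, 1, 2, 1, 1)
  "8803" → prefix "880" already present; 1 new (3)
  "88986218384" → prefix "889" already present; 8 new (8, 6, 2, 1, 8, 3, 8, 4)
Total nodes = 4 + 4 + 9 + 0 + 8 + 8 + 4 + 4 + 3 + 1 + 5 + 6 + 10 + 0 + 5 + 1 + 8 = 80

80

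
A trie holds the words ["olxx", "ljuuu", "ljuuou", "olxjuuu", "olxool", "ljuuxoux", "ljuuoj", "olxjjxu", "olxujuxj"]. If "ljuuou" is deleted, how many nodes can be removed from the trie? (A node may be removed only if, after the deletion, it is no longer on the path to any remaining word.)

1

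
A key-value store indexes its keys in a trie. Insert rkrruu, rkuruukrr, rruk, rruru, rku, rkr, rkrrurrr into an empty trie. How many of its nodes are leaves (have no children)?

A leaf is a node with no children — equivalently, the end of a word that is not a proper prefix of any other stored word.
Those words: "rkrrurrr", "rkrruu", "rkuruukrr", "rruk", "rruru"
Leaf count: 5

5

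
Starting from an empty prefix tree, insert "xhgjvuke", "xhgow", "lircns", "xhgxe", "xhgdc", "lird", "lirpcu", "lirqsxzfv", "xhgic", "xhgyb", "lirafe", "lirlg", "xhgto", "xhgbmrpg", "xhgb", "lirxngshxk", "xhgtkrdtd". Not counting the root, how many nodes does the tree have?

Insert word by word; a character creates a node only if that edge doesn't already exist:
  "xhgjvuke" → 8 new (x, h, g, j, v, u, k, e)
  "xhgow" → prefix "xhg" already present; 2 new (o, w)
  "lircns" → 6 new (l, i, r, c, n, s)
  "xhgxe" → prefix "xhg" already present; 2 new (x, e)
  "xhgdc" → prefix "xhg" already present; 2 new (d, c)
  "lird" → prefix "lir" already present; 1 new (d)
  "lirpcu" → prefix "lir" already present; 3 new (p, c, u)
  "lirqsxzfv" → prefix "lir" already present; 6 new (q, s, x, z, f, v)
  "xhgic" → prefix "xhg" already present; 2 new (i, c)
  "xhgyb" → prefix "xhg" already present; 2 new (y, b)
  "lirafe" → prefix "lir" already present; 3 new (a, f, e)
  "lirlg" → prefix "lir" already present; 2 new (l, g)
  "xhgto" → prefix "xhg" already present; 2 new (t, o)
  "xhgbmrpg" → prefix "xhg" already present; 5 new (b, m, r, p, g)
  "xhgb" → prefix "xhgb" already present; 0 new (none)
  "lirxngshxk" → prefix "lir" already present; 7 new (x, n, g, s, h, x, k)
  "xhgtkrdtd" → prefix "xhgt" already present; 5 new (k, r, d, t, d)
Total nodes = 8 + 2 + 6 + 2 + 2 + 1 + 3 + 6 + 2 + 2 + 3 + 2 + 2 + 5 + 0 + 7 + 5 = 58

58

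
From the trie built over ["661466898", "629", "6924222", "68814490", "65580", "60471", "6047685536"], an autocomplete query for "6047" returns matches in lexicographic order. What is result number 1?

Filter for "6047…" and sort: "60471", "6047685536"
Position 1: 60471

60471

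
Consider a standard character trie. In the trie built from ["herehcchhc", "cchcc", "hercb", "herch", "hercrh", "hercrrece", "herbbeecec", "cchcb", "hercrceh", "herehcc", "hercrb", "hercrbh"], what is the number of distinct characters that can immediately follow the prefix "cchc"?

Walk "cchc" from the root, arriving at one node.
Distinct next characters after "cchc": b, c.
That node has 2 child edges.

2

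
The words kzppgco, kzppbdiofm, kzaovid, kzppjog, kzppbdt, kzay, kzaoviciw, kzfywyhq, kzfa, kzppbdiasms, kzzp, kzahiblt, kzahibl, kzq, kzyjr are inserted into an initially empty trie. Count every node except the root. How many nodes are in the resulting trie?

48

For each word, the new-node count is its length minus the longest prefix already in the trie:
  "kzppgco" → 7 new (k, z, p, p, g, c, o)
  "kzppbdiofm" → prefix "kzpp" already present; 6 new (b, d, i, o, f, m)
  "kzaovid" → prefix "kz" already present; 5 new (a, o, v, i, d)
  "kzppjog" → prefix "kzpp" already present; 3 new (j, o, g)
  "kzppbdt" → prefix "kzppbd" already present; 1 new (t)
  "kzay" → prefix "kza" already present; 1 new (y)
  "kzaoviciw" → prefix "kzaovi" already present; 3 new (c, i, w)
  "kzfywyhq" → prefix "kz" already present; 6 new (f, y, w, y, h, q)
  "kzfa" → prefix "kzf" already present; 1 new (a)
  "kzppbdiasms" → prefix "kzppbdi" already present; 4 new (a, s, m, s)
  "kzzp" → prefix "kz" already present; 2 new (z, p)
  "kzahiblt" → prefix "kza" already present; 5 new (h, i, b, l, t)
  "kzahibl" → prefix "kzahibl" already present; 0 new (none)
  "kzq" → prefix "kz" already present; 1 new (q)
  "kzyjr" → prefix "kz" already present; 3 new (y, j, r)
Total nodes = 7 + 6 + 5 + 3 + 1 + 1 + 3 + 6 + 1 + 4 + 2 + 5 + 0 + 1 + 3 = 48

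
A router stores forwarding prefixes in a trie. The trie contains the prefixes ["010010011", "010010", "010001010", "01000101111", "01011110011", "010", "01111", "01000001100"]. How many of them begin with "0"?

Traverse to the node for "0", then collect every word in that subtree.
Words under "0": 010, 01000001100, 010001010, 01000101111, 010010, 010010011, 01011110011, 01111
Count: 8

8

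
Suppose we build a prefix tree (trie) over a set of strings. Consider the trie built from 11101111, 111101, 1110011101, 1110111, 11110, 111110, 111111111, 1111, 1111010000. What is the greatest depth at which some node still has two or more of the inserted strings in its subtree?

Look for the deepest trie node that still has at least two words in its subtree.
e.g. "1110111" and "11101111" share the prefix "1110111" of length 7; no pair shares a longer one.
Longest shared-prefix length: 7

7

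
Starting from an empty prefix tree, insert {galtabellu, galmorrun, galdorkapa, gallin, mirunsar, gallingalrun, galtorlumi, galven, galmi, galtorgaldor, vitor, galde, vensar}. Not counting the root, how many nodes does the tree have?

Insert word by word; a character creates a node only if that edge doesn't already exist:
  "galtabellu" → 10 new (g, a, l, t, a, b, e, l, l, u)
  "galmorrun" → prefix "gal" already present; 6 new (m, o, r, r, u, n)
  "galdorkapa" → prefix "gal" already present; 7 new (d, o, r, k, a, p, a)
  "gallin" → prefix "gal" already present; 3 new (l, i, n)
  "mirunsar" → 8 new (m, i, r, u, n, s, a, r)
  "gallingalrun" → prefix "gallin" already present; 6 new (g, a, l, r, u, n)
  "galtorlumi" → prefix "galt" already present; 6 new (o, r, l, u, m, i)
  "galven" → prefix "gal" already present; 3 new (v, e, n)
  "galmi" → prefix "galm" already present; 1 new (i)
  "galtorgaldor" → prefix "galtor" already present; 6 new (g, a, l, d, o, r)
  "vitor" → 5 new (v, i, t, o, r)
  "galde" → prefix "gald" already present; 1 new (e)
  "vensar" → prefix "v" already present; 5 new (e, n, s, a, r)
Total nodes = 10 + 6 + 7 + 3 + 8 + 6 + 6 + 3 + 1 + 6 + 5 + 1 + 5 = 67

67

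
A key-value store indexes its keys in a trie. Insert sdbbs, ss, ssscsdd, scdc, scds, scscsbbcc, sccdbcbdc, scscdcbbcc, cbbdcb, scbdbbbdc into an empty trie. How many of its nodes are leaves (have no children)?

A leaf is a node with no children — equivalently, the end of a word that is not a proper prefix of any other stored word.
Those words: "cbbdcb", "scbdbbbdc", "sccdbcbdc", "scdc", "scds", "scscdcbbcc", "scscsbbcc", "sdbbs", "ssscsdd"
Leaf count: 9

9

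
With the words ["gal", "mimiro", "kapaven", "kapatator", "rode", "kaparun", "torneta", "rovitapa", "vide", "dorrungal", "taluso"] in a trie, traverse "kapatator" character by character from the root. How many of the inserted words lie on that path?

1

Traverse "kapatator" character by character; count nodes along the way that are marked as word ends.
Prefixes of the query that are stored words: "kapatator"
Count: 1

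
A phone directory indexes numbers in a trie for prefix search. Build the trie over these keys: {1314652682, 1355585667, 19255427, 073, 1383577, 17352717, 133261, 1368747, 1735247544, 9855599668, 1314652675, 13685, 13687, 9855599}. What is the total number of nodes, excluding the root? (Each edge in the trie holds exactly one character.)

67

Insert word by word; a character creates a node only if that edge doesn't already exist:
  "1314652682" → 10 new (1, 3, 1, 4, 6, 5, 2, 6, 8, 2)
  "1355585667" → prefix "13" already present; 8 new (5, 5, 5, 8, 5, 6, 6, 7)
  "19255427" → prefix "1" already present; 7 new (9, 2, 5, 5, 4, 2, 7)
  "073" → 3 new (0, 7, 3)
  "1383577" → prefix "13" already present; 5 new (8, 3, 5, 7, 7)
  "17352717" → prefix "1" already present; 7 new (7, 3, 5, 2, 7, 1, 7)
  "133261" → prefix "13" already present; 4 new (3, 2, 6, 1)
  "1368747" → prefix "13" already present; 5 new (6, 8, 7, 4, 7)
  "1735247544" → prefix "17352" already present; 5 new (4, 7, 5, 4, 4)
  "9855599668" → 10 new (9, 8, 5, 5, 5, 9, 9, 6, 6, 8)
  "1314652675" → prefix "13146526" already present; 2 new (7, 5)
  "13685" → prefix "1368" already present; 1 new (5)
  "13687" → prefix "13687" already present; 0 new (none)
  "9855599" → prefix "9855599" already present; 0 new (none)
Total nodes = 10 + 8 + 7 + 3 + 5 + 7 + 4 + 5 + 5 + 10 + 2 + 1 + 0 + 0 = 67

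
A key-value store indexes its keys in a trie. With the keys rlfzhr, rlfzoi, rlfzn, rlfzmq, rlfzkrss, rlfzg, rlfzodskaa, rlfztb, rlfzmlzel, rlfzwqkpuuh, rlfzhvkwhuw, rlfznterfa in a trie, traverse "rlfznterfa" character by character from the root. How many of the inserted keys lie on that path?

2

Check each prefix of "rlfznterfa" against the stored set — each match is an end-marker on the path.
Prefixes of the query that are stored words: "rlfzn", "rlfznterfa"
Count: 2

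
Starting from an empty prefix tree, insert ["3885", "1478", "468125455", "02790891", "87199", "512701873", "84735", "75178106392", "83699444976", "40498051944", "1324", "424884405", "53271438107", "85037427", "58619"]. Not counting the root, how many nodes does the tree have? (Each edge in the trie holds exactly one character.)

106

Insert word by word; a character creates a node only if that edge doesn't already exist:
  "3885" → 4 new (3, 8, 8, 5)
  "1478" → 4 new (1, 4, 7, 8)
  "468125455" → 9 new (4, 6, 8, 1, 2, 5, 4, 5, 5)
  "02790891" → 8 new (0, 2, 7, 9, 0, 8, 9, 1)
  "87199" → 5 new (8, 7, 1, 9, 9)
  "512701873" → 9 new (5, 1, 2, 7, 0, 1, 8, 7, 3)
  "84735" → prefix "8" already present; 4 new (4, 7, 3, 5)
  "75178106392" → 11 new (7, 5, 1, 7, 8, 1, 0, 6, 3, 9, 2)
  "83699444976" → prefix "8" already present; 10 new (3, 6, 9, 9, 4, 4, 4, 9, 7, 6)
  "40498051944" → prefix "4" already present; 10 new (0, 4, 9, 8, 0, 5, 1, 9, 4, 4)
  "1324" → prefix "1" already present; 3 new (3, 2, 4)
  "424884405" → prefix "4" already present; 8 new (2, 4, 8, 8, 4, 4, 0, 5)
  "53271438107" → prefix "5" already present; 10 new (3, 2, 7, 1, 4, 3, 8, 1, 0, 7)
  "85037427" → prefix "8" already present; 7 new (5, 0, 3, 7, 4, 2, 7)
  "58619" → prefix "5" already present; 4 new (8, 6, 1, 9)
Total nodes = 4 + 4 + 9 + 8 + 5 + 9 + 4 + 11 + 10 + 10 + 3 + 8 + 10 + 7 + 4 = 106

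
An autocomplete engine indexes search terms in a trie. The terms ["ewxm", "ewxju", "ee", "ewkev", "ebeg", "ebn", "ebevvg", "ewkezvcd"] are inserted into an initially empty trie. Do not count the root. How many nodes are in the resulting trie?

21

Trace insertions, counting only characters that open a new branch:
  "ewxm" → 4 new (e, w, x, m)
  "ewxju" → prefix "ewx" already present; 2 new (j, u)
  "ee" → prefix "e" already present; 1 new (e)
  "ewkev" → prefix "ew" already present; 3 new (k, e, v)
  "ebeg" → prefix "e" already present; 3 new (b, e, g)
  "ebn" → prefix "eb" already present; 1 new (n)
  "ebevvg" → prefix "ebe" already present; 3 new (v, v, g)
  "ewkezvcd" → prefix "ewke" already present; 4 new (z, v, c, d)
Total nodes = 4 + 2 + 1 + 3 + 3 + 1 + 3 + 4 = 21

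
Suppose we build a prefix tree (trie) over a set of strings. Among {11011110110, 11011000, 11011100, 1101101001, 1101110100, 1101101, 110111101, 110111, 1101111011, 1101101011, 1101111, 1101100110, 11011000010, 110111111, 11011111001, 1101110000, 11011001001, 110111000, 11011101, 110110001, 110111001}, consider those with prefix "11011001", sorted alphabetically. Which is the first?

11011001001

Words with prefix "11011001", in lexicographic order: "11011001001", "1101100110"
Position 1: 11011001001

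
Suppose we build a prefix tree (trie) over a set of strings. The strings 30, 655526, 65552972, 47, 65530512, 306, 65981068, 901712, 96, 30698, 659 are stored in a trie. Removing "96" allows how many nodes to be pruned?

1

After clearing the end-marker at "96", prune upward until reaching a node still needed by another word.
The suffix "6" (1 node) is used only by "96"; the node for "9" still has the child "0", so pruning stops there.
Nodes removed: 1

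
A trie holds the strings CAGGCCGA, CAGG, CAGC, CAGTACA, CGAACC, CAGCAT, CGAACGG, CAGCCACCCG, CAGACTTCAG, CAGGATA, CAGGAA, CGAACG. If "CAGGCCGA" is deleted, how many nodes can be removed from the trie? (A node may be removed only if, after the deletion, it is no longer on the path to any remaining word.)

4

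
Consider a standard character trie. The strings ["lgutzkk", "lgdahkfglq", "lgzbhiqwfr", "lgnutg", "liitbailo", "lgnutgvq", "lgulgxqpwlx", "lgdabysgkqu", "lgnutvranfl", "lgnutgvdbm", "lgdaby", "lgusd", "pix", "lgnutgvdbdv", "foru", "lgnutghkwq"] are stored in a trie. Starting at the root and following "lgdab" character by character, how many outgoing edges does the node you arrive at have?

1

Follow the path "lgdab" to its node, then look at its outgoing edges.
Distinct next characters after "lgdab": y.
That node has 1 child edge.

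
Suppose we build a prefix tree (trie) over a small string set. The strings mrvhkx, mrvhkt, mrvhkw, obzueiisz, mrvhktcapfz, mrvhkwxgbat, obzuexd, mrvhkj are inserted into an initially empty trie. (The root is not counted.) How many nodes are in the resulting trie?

30

Count nodes per top-level branch (shared prefixes stored once):
  'm'-branch (mrvhkj, mrvhkt, mrvhktcapfz, mrvhkw, mrvhkwxgbat, mrvhkx): 19 nodes
  'o'-branch (obzueiisz, obzuexd): 11 nodes
Sum: 30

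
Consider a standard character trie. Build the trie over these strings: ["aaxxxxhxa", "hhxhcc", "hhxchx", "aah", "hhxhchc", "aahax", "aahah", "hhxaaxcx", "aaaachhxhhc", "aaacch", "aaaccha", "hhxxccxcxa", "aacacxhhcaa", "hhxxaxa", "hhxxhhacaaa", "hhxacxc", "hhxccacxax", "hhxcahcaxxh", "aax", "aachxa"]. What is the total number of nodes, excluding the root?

For each word, the new-node count is its length minus the longest prefix already in the trie:
  "aaxxxxhxa" → 9 new (a, a, x, x, x, x, h, x, a)
  "hhxhcc" → 6 new (h, h, x, h, c, c)
  "hhxchx" → prefix "hhx" already present; 3 new (c, h, x)
  "aah" → prefix "aa" already present; 1 new (h)
  "hhxhchc" → prefix "hhxhc" already present; 2 new (h, c)
  "aahax" → prefix "aah" already present; 2 new (a, x)
  "aahah" → prefix "aaha" already present; 1 new (h)
  "hhxaaxcx" → prefix "hhx" already present; 5 new (a, a, x, c, x)
  "aaaachhxhhc" → prefix "aa" already present; 9 new (a, a, c, h, h, x, h, h, c)
  "aaacch" → prefix "aaa" already present; 3 new (c, c, h)
  "aaaccha" → prefix "aaacch" already present; 1 new (a)
  "hhxxccxcxa" → prefix "hhx" already present; 7 new (x, c, c, x, c, x, a)
  "aacacxhhcaa" → prefix "aa" already present; 9 new (c, a, c, x, h, h, c, a, a)
  "hhxxaxa" → prefix "hhxx" already present; 3 new (a, x, a)
  "hhxxhhacaaa" → prefix "hhxx" already present; 7 new (h, h, a, c, a, a, a)
  "hhxacxc" → prefix "hhxa" already present; 3 new (c, x, c)
  "hhxccacxax" → prefix "hhxc" already present; 6 new (c, a, c, x, a, x)
  "hhxcahcaxxh" → prefix "hhxc" already present; 7 new (a, h, c, a, x, x, h)
  "aax" → prefix "aax" already present; 0 new (none)
  "aachxa" → prefix "aac" already present; 3 new (h, x, a)
Total nodes = 9 + 6 + 3 + 1 + 2 + 2 + 1 + 5 + 9 + 3 + 1 + 7 + 9 + 3 + 7 + 3 + 6 + 7 + 0 + 3 = 87

87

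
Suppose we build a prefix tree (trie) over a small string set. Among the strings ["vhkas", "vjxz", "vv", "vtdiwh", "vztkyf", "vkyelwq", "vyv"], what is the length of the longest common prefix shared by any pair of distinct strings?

1

The deepest shared node is where two words last agree before diverging.
"vhkas" and "vjxz" agree on "v" (1 characters) before diverging; nothing deeper is shared.
Longest shared-prefix length: 1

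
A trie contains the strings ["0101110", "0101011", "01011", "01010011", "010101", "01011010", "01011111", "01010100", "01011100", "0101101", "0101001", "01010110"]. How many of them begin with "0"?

12

Traverse to the node for "0", then collect every word in that subtree.
Words under "0": 0101001, 01010011, 010101, 01010100, 0101011, 01010110, 01011, 0101101, 01011010, 0101110, 01011100, 01011111
Count: 12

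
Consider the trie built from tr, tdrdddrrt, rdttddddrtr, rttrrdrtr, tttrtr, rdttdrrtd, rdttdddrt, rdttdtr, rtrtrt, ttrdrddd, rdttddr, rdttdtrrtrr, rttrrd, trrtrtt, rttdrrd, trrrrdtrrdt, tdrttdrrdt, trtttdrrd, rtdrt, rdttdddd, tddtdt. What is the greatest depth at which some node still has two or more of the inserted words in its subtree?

The deepest shared node is where two words last agree before diverging.
"rdttdddd" and "rdttddddrtr" agree on "rdttdddd" (8 characters) before diverging; nothing deeper is shared.
Longest shared-prefix length: 8

8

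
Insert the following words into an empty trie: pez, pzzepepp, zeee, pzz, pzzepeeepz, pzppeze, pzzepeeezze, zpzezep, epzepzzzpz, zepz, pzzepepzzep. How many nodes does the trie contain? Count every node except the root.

48

Trace insertions, counting only characters that open a new branch:
  "pez" → 3 new (p, e, z)
  "pzzepepp" → prefix "p" already present; 7 new (z, z, e, p, e, p, p)
  "zeee" → 4 new (z, e, e, e)
  "pzz" → prefix "pzz" already present; 0 new (none)
  "pzzepeeepz" → prefix "pzzepe" already present; 4 new (e, e, p, z)
  "pzppeze" → prefix "pz" already present; 5 new (p, p, e, z, e)
  "pzzepeeezze" → prefix "pzzepeee" already present; 3 new (z, z, e)
  "zpzezep" → prefix "z" already present; 6 new (p, z, e, z, e, p)
  "epzepzzzpz" → 10 new (e, p, z, e, p, z, z, z, p, z)
  "zepz" → prefix "ze" already present; 2 new (p, z)
  "pzzepepzzep" → prefix "pzzepep" already present; 4 new (z, z, e, p)
Total nodes = 3 + 7 + 4 + 0 + 4 + 5 + 3 + 6 + 10 + 2 + 4 = 48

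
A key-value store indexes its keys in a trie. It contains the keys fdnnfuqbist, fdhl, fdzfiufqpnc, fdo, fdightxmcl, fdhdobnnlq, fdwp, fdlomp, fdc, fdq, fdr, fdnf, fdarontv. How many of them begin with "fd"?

Walk to "fd"; the words in its subtree are exactly those with that prefix.
Matches: "fdarontv", "fdc", "fdhdobnnlq", "fdhl", "fdightxmcl", "fdlomp", "fdnf", "fdnnfuqbist", "fdo", "fdq", "fdr", "fdwp", "fdzfiufqpnc"
Count: 13

13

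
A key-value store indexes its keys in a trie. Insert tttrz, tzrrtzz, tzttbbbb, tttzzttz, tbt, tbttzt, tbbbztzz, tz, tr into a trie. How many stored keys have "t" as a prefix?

9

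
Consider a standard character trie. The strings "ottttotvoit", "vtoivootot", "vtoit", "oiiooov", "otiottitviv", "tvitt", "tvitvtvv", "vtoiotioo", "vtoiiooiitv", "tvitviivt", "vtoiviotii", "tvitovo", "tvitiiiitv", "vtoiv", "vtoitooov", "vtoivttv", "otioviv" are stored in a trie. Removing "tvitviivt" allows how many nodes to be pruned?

4

After clearing the end-marker at "tvitviivt", prune upward until reaching a node still needed by another word.
The suffix "iivt" (4 nodes) is used only by "tvitviivt"; the node for "tvitv" still has the child "t", so pruning stops there.
Nodes removed: 4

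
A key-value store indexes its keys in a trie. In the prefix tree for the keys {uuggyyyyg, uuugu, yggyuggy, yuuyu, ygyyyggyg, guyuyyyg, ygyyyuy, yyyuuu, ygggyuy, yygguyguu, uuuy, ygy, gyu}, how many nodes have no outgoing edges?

Leaves are exactly the stored words that no other stored word extends.
Those words: "guyuyyyg", "gyu", "uuggyyyyg", "uuugu", "uuuy", "ygggyuy", "yggyuggy", "ygyyyggyg", "ygyyyuy", "yuuyu", "yygguyguu", "yyyuuu"
Leaf count: 12

12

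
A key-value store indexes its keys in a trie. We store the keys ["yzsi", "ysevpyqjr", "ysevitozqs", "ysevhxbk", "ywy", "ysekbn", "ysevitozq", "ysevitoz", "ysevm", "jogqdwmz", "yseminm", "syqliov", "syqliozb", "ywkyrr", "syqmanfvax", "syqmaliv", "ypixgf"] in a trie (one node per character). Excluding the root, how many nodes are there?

68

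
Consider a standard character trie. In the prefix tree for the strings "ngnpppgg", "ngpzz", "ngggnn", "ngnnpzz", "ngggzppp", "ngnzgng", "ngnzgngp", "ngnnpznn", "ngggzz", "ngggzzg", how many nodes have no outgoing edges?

8

A leaf is a node with no children — equivalently, the end of a word that is not a proper prefix of any other stored word.
Those words: "ngggnn", "ngggzppp", "ngggzzg", "ngnnpznn", "ngnnpzz", "ngnpppgg", "ngnzgngp", "ngpzz"
Leaf count: 8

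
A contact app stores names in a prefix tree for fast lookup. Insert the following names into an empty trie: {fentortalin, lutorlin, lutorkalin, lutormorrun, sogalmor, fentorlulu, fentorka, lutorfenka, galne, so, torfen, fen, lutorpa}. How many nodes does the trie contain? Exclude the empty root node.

62

Insert word by word; a character creates a node only if that edge doesn't already exist:
  "fentortalin" → 11 new (f, e, n, t, o, r, t, a, l, i, n)
  "lutorlin" → 8 new (l, u, t, o, r, l, i, n)
  "lutorkalin" → prefix "lutor" already present; 5 new (k, a, l, i, n)
  "lutormorrun" → prefix "lutor" already present; 6 new (m, o, r, r, u, n)
  "sogalmor" → 8 new (s, o, g, a, l, m, o, r)
  "fentorlulu" → prefix "fentor" already present; 4 new (l, u, l, u)
  "fentorka" → prefix "fentor" already present; 2 new (k, a)
  "lutorfenka" → prefix "lutor" already present; 5 new (f, e, n, k, a)
  "galne" → 5 new (g, a, l, n, e)
  "so" → prefix "so" already present; 0 new (none)
  "torfen" → 6 new (t, o, r, f, e, n)
  "fen" → prefix "fen" already present; 0 new (none)
  "lutorpa" → prefix "lutor" already present; 2 new (p, a)
Total nodes = 11 + 8 + 5 + 6 + 8 + 4 + 2 + 5 + 5 + 0 + 6 + 0 + 2 = 62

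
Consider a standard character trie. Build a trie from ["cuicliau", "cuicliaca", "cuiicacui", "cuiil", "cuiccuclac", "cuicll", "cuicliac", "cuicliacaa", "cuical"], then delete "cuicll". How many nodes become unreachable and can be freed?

A node on "cuicll"'s path can go only if nothing else ends at it or branches off below it.
The suffix "l" (1 node) is used only by "cuicll"; the node for "cuicl" still has the child "i", so pruning stops there.
Nodes removed: 1

1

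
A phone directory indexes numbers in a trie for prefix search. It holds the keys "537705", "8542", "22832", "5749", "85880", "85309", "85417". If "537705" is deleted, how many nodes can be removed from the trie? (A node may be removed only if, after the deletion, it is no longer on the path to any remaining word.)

After clearing the end-marker at "537705", prune upward until reaching a node still needed by another word.
The suffix "37705" (5 nodes) is used only by "537705"; the node for "5" still has the child "7", so pruning stops there.
Nodes removed: 5

5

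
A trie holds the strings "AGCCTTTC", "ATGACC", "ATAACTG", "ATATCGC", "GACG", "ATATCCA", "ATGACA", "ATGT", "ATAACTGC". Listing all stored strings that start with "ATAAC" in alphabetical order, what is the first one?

ATAACTG

Words with prefix "ATAAC", in lexicographic order: "ATAACTG", "ATAACTGC"
The 1st is ATAACTG.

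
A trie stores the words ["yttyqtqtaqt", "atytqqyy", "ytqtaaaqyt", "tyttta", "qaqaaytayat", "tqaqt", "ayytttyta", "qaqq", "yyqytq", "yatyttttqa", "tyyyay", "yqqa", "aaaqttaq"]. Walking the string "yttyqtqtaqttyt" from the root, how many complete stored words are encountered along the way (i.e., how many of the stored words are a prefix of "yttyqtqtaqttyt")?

1

Walk "yttyqtqtaqttyt" from the root; an end-of-word marker is hit whenever a stored word is a prefix of "yttyqtqtaqttyt".
Prefixes of the query that are stored words: "yttyqtqtaqt"
Count: 1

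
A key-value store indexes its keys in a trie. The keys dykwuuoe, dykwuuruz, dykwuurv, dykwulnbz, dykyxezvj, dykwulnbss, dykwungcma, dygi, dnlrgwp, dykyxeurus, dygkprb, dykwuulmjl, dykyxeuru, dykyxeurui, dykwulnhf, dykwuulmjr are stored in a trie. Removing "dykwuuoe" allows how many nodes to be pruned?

After clearing the end-marker at "dykwuuoe", prune upward until reaching a node still needed by another word.
The suffix "oe" (2 nodes) is used only by "dykwuuoe"; the node for "dykwuu" still has the child "r", so pruning stops there.
Nodes removed: 2

2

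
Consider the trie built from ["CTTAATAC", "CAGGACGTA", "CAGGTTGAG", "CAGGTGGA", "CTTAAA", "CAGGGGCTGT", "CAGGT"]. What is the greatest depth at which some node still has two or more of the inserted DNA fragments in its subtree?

Look for the deepest trie node that still has at least two words in its subtree.
e.g. "CAGGT" and "CAGGTGGA" share the prefix "CAGGT" of length 5; no pair shares a longer one.
Longest shared-prefix length: 5

5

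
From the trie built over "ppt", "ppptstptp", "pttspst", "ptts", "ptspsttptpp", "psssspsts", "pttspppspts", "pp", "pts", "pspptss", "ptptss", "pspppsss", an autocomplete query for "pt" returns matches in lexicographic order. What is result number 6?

pttspst

DFS of the "pt" subtree visits, in order: "ptptss", "pts", "ptspsttptpp", "ptts", "pttspppspts", "pttspst"
The 6th is pttspst.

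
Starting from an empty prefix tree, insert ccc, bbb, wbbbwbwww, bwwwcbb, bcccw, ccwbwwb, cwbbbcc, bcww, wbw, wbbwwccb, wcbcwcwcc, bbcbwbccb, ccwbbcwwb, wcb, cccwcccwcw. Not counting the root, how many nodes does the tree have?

71

For each word, the new-node count is its length minus the longest prefix already in the trie:
  "ccc" → 3 new (c, c, c)
  "bbb" → 3 new (b, b, b)
  "wbbbwbwww" → 9 new (w, b, b, b, w, b, w, w, w)
  "bwwwcbb" → prefix "b" already present; 6 new (w, w, w, c, b, b)
  "bcccw" → prefix "b" already present; 4 new (c, c, c, w)
  "ccwbwwb" → prefix "cc" already present; 5 new (w, b, w, w, b)
  "cwbbbcc" → prefix "c" already present; 6 new (w, b, b, b, c, c)
  "bcww" → prefix "bc" already present; 2 new (w, w)
  "wbw" → prefix "wb" already present; 1 new (w)
  "wbbwwccb" → prefix "wbb" already present; 5 new (w, w, c, c, b)
  "wcbcwcwcc" → prefix "w" already present; 8 new (c, b, c, w, c, w, c, c)
  "bbcbwbccb" → prefix "bb" already present; 7 new (c, b, w, b, c, c, b)
  "ccwbbcwwb" → prefix "ccwb" already present; 5 new (b, c, w, w, b)
  "wcb" → prefix "wcb" already present; 0 new (none)
  "cccwcccwcw" → prefix "ccc" already present; 7 new (w, c, c, c, w, c, w)
Total nodes = 3 + 3 + 9 + 6 + 4 + 5 + 6 + 2 + 1 + 5 + 8 + 7 + 5 + 0 + 7 = 71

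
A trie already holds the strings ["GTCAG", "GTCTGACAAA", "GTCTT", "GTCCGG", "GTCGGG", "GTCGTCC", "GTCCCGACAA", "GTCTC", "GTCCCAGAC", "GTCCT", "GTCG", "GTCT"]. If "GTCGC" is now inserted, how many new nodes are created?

1

The longest prefix of "GTCGC" already in the trie is "GTCG" (length 4).
New nodes needed: |"GTCGC"| − 4 = 5 − 4 = 1.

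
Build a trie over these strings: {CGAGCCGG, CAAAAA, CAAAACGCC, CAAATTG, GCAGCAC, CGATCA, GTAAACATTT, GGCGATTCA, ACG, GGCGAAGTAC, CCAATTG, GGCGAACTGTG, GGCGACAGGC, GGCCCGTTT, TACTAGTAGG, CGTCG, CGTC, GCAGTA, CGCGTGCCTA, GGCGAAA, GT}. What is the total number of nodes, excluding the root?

101

Count nodes per top-level branch (shared prefixes stored once):
  'A'-branch (ACG): 3 nodes
  'C'-branch (CAAAAA, CAAAACGCC, CAAATTG, CCAATTG, CGAGCCGG, CGATCA, CGCGTGCCTA, CGTC, CGTCG): 40 nodes
  'G'-branch (GCAGCAC, GCAGTA, GGCCCGTTT, GGCGAAA, GGCGAACTGTG, GGCGAAGTAC, GGCGACAGGC, GGCGATTCA, GT, GTAAACATTT): 48 nodes
  'T'-branch (TACTAGTAGG): 10 nodes
Sum: 101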